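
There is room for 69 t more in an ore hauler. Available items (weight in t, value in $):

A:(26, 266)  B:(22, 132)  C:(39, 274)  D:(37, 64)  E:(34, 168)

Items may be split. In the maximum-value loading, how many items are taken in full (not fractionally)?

Order: A (266/26=10.23) > C (274/39=7.03) > B (132/22=6.00) > E (168/34=4.94) > D (64/37=1.73)
Fill: take A (26 @ 266) → take C (39 @ 274) → take 4/22 of B → 24.00; 69/69 used.
2 item(s) taken whole; one partial (take 4/22 of B).

2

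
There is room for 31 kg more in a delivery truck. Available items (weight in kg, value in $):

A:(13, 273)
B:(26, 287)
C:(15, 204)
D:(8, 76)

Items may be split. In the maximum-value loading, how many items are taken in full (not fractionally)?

2

Order: A (273/13=21.00) > C (204/15=13.60) > B (287/26=11.04) > D (76/8=9.50)
Fill: take A (13 @ 273) → take C (15 @ 204) → take 3/26 of B → 33.12; 31/31 used.
2 item(s) taken whole; one partial (take 3/26 of B).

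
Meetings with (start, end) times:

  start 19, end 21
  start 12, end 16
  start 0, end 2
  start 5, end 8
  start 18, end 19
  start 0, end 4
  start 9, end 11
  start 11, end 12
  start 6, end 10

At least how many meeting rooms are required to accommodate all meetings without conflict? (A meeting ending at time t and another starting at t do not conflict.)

2

Events (time:±→running): 0:+→1 0:+→2 … peak 2.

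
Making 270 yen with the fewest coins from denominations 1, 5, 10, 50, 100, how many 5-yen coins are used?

Greedy: take as many of the largest coin as possible, then repeat with the remainder.
270 − 2×100→70 − 1×50→20 − 2×10→0
Count of 5: 0

0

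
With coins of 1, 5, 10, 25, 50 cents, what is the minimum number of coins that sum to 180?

Use the largest denomination that fits, subtract, and repeat.
180 = 3×50 + 1×25 + 1×5
Total coins = 3 + 1 + 1 = 5

5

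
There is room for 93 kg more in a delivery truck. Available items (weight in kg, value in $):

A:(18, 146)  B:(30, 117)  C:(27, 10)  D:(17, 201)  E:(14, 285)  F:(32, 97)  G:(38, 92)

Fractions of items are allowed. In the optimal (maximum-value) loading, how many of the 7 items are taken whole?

4

Ratios (sorted): E 20.36, D 11.82, A 8.11, B 3.90, F 3.03, G 2.42, C 0.37
take E (14 @ 285); take D (17 @ 201); take A (18 @ 146); take B (30 @ 117); take 14/32 of F → 42.44. Capacity used 93/93.
4 item(s) taken whole; one partial (take 14/32 of F).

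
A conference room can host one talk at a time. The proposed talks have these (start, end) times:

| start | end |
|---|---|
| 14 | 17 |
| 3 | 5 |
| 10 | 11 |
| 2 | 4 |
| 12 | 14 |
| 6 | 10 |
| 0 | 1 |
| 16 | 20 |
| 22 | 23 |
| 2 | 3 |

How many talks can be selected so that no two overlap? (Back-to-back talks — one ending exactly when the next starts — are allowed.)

8

Greedy by earliest finish: after sorting by end time, pick each interval compatible with the last pick.
By end time: (0,1), (2,3), (2,4), (3,5), (6,10), (10,11), (12,14), (14,17), (16,20), (22,23).
Pick (0,1); next start ≥ 1 → (2,3); next start ≥ 3 → (3,5); next start ≥ 5 → (6,10); next start ≥ 10 → (10,11); next start ≥ 11 → (12,14); next start ≥ 14 → (14,17); next start ≥ 17 → (22,23).
Selected 8 talks.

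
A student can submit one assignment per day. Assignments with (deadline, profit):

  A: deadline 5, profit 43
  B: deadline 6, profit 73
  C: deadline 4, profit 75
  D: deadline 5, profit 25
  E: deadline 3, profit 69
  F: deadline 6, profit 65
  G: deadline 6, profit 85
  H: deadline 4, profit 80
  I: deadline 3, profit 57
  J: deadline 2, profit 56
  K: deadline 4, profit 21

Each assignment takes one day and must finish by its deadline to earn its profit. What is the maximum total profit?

447

Take jobs in profit order; each goes to the latest open slot no later than its deadline.
Profit order: G=85 H=80 C=75 B=73 E=69 F=65 I=57 J=56 A=43 D=25 K=21
Assign: G→slot 6, H→slot 4, C→slot 3, B→slot 5, E→slot 2, F→slot 1, I skipped, J skipped, A skipped, D skipped, K skipped.
Slots: [1:F] [2:E] [3:C] [4:H] [5:B] [6:G]
Profit = 65 + 69 + 75 + 80 + 73 + 85 = 447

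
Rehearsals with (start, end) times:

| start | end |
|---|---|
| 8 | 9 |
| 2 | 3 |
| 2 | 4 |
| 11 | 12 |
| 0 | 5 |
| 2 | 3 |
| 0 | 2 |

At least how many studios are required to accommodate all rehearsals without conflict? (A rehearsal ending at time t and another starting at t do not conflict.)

4

Events (time:±→running): 0:+→1 0:+→2 2:-→1 2:+→2 2:+→3 2:+→4 … peak 4.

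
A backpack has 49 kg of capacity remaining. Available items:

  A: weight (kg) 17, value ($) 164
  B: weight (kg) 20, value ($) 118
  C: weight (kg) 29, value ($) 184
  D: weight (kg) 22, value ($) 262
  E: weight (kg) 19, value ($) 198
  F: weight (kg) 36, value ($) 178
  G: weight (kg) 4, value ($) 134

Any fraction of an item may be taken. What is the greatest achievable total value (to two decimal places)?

Greedy by value/weight ratio, highest first.
Ratios (sorted): G 33.50, D 11.91, E 10.42, A 9.65, C 6.34, B 5.90, F 4.94
take G (4 @ 134); take D (22 @ 262); take E (19 @ 198); take 4/17 of A → 38.59. Capacity used 49/49.
Total value = 632.59

632.59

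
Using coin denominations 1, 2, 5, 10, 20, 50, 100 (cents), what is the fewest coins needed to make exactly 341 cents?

6

Use the largest denomination that fits, subtract, and repeat.
341 − 3×100→41 − 2×20→1 − 1×1→0
Total coins = 3 + 2 + 1 = 6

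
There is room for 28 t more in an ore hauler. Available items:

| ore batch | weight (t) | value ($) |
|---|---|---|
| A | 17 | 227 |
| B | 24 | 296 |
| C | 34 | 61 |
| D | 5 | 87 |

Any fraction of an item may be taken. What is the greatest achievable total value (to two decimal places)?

388.00

Order: D (87/5=17.40) > A (227/17=13.35) > B (296/24=12.33) > C (61/34=1.79)
Fill: take D (5 @ 87) → take A (17 @ 227) → take 6/24 of B → 74.00; 28/28 used.
Total value = 388.00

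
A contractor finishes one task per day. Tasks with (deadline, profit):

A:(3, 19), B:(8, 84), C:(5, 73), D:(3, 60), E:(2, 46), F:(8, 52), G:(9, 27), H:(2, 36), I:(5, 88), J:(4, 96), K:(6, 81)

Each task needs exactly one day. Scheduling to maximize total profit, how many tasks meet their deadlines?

Profit order: J=96 I=88 B=84 K=81 C=73 D=60 F=52 E=46 H=36 G=27 A=19
Assign: J→slot 4, I→slot 5, B→slot 8, K→slot 6, C→slot 3, D→slot 2, F→slot 7, E→slot 1, H skipped, G→slot 9, A skipped.
Slots: [1:E] [2:D] [3:C] [4:J] [5:I] [6:K] [7:F] [8:B] [9:G]
9 of 11 scheduled.

9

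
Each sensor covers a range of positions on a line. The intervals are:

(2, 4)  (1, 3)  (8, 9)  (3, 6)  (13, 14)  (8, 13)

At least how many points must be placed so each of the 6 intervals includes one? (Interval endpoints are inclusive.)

Process intervals by earliest right end; each time one isn't hit yet, stab at its right endpoint.
By right end: [1,3]  [2,4]  [3,6]  [8,9]  [8,13]  [13,14]
[1,3] uncovered → point at 3; [8,9] uncovered → point at 9; [13,14] uncovered → point at 14.
Points: 3, 9, 14 (3 total).

3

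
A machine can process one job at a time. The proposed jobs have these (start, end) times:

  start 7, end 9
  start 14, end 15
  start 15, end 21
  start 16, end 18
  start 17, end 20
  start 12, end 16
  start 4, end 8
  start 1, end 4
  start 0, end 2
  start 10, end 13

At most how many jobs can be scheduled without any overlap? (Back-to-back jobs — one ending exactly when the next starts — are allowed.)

5

Greedy by earliest finish: after sorting by end time, pick each interval compatible with the last pick.
Sorted by end: (0,2)  (1,4)  (4,8)  (7,9)  (10,13)  (14,15)  (12,16)  (16,18)  (17,20)  (15,21)
take (0,2); take (4,8); take (10,13); take (14,15); take (16,18); skip (17,20); skip (15,21).
Selected 5 jobs.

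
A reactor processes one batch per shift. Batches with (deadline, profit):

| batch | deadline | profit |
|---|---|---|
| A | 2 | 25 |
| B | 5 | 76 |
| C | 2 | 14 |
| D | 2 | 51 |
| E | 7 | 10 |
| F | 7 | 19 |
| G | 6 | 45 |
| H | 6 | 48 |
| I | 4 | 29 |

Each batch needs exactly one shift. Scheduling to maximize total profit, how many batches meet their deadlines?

7

Take jobs in profit order; each goes to the latest open slot no later than its deadline.
By profit: B(d5,76), D(d2,51), H(d6,48), G(d6,45), I(d4,29), A(d2,25), F(d7,19), C(d2,14), E(d7,10)
B→slot 5; D→slot 2; H→slot 6; G→slot 4; I→slot 3; A→slot 1; F→slot 7; C skipped; E skipped.
7 of 9 scheduled.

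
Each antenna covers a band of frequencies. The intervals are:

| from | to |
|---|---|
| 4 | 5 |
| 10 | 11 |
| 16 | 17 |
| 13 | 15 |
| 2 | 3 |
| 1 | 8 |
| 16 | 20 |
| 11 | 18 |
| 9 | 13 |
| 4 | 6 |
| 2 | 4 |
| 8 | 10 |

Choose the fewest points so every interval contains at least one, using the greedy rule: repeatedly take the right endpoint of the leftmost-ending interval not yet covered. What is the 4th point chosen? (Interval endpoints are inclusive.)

15

By right end: [2,3]  [2,4]  [4,5]  [4,6]  [1,8]  [8,10]  [10,11]  [9,13]  [13,15]  [16,17]  [11,18]  [16,20]
[2,3] uncovered → point at 3; [4,5] uncovered → point at 5; [8,10] uncovered → point at 10; [13,15] uncovered → point at 15; [16,17] uncovered → point at 17.
Points: 3, 5, 10, 15, 17 (5 total).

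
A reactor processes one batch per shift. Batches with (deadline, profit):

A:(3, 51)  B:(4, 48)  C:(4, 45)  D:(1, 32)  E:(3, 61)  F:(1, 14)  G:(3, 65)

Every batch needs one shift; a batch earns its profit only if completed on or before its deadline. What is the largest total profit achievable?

225

Sort by profit descending; place each in the latest free slot ≤ its deadline.
Profit order: G=65 E=61 A=51 B=48 C=45 D=32 F=14
Assign: G→slot 3, E→slot 2, A→slot 1, B→slot 4, C skipped, D skipped, F skipped.
Slots: [1:A] [2:E] [3:G] [4:B]
Profit = 51 + 61 + 65 + 48 = 225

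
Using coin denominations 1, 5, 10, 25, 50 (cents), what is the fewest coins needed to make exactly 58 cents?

5

Greedy: take as many of the largest coin as possible, then repeat with the remainder.
58 = 1×50 + 1×5 + 3×1
Total coins = 1 + 1 + 3 = 5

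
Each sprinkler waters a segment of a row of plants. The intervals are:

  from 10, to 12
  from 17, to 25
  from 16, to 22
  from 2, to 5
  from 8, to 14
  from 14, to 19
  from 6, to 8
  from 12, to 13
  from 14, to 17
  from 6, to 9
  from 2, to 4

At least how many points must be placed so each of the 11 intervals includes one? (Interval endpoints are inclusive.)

Process intervals by earliest right end; each time one isn't hit yet, stab at its right endpoint.
By right end: [2,4]  [2,5]  [6,8]  [6,9]  [10,12]  [12,13]  [8,14]  [14,17]  [14,19]  [16,22]  [17,25]
[2,4] uncovered → point at 4; [6,8] uncovered → point at 8; [10,12] uncovered → point at 12; [14,17] uncovered → point at 17.
Points: 4, 8, 12, 17 (4 total).

4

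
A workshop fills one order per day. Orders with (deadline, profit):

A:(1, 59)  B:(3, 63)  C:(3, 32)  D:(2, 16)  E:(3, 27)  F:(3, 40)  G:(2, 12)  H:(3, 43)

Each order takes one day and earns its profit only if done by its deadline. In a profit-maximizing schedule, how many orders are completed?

3

Profit order: B=63 A=59 H=43 F=40 C=32 E=27 D=16 G=12
Assign: B→slot 3, A→slot 1, H→slot 2, F skipped, C skipped, E skipped, D skipped, G skipped.
Slots: [1:A] [2:H] [3:B]
3 of 8 scheduled.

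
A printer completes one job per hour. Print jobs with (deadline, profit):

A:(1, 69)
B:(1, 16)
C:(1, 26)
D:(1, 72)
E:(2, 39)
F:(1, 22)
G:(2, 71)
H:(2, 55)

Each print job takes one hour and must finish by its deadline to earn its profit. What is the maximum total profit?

143

Profit order: D=72 G=71 A=69 H=55 E=39 C=26 F=22 B=16
Assign: D→slot 1, G→slot 2, A skipped, H skipped, E skipped, C skipped, F skipped, B skipped.
Slots: [1:D] [2:G]
Profit = 72 + 71 = 143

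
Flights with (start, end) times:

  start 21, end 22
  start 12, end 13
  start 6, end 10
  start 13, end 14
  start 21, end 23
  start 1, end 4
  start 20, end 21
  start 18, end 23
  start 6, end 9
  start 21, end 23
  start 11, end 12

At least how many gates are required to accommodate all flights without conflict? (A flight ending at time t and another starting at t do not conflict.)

4

Events (time:±→running): 1:+→1 4:-→0 6:+→1 6:+→2 9:-→1 10:-→0 11:+→1 12:-→0 12:+→1 13:-→0 13:+→1 14:-→0 18:+→1 20:+→2 21:-→1 21:+→2 21:+→3 21:+→4 … peak 4.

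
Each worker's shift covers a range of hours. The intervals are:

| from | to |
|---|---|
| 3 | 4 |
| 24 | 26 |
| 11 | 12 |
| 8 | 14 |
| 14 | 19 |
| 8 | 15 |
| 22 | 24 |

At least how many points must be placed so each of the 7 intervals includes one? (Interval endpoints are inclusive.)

Process intervals by earliest right end; each time one isn't hit yet, stab at its right endpoint.
Sorted: [3,4] [11,12] [8,14] [8,15] [14,19] [22,24] [24,26]
{[3,4]} hit by 4; {[11,12],[8,14],[8,15]} hit by 12; {[14,19]} hit by 19; {[22,24],[24,26]} hit by 24.
Points: 4, 12, 19, 24 (4 total).

4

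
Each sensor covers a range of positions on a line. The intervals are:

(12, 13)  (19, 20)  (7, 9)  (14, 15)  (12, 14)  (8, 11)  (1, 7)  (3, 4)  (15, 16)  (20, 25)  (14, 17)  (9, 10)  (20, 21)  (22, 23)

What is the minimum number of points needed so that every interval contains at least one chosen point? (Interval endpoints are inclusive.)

6

By right end: [3,4]  [1,7]  [7,9]  [9,10]  [8,11]  [12,13]  [12,14]  [14,15]  [15,16]  [14,17]  [19,20]  [20,21]  [22,23]  [20,25]
[3,4] uncovered → point at 4; [7,9] uncovered → point at 9; [12,13] uncovered → point at 13; [14,15] uncovered → point at 15; [19,20] uncovered → point at 20; [22,23] uncovered → point at 23.
Points: 4, 9, 13, 15, 20, 23 (6 total).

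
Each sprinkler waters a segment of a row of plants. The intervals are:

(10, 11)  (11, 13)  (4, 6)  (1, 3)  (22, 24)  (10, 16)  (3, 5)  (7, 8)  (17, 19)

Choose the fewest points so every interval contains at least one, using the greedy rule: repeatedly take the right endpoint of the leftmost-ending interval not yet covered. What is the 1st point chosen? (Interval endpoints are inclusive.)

Process intervals by earliest right end; each time one isn't hit yet, stab at its right endpoint.
Sorted: [1,3] [3,5] [4,6] [7,8] [10,11] [11,13] [10,16] [17,19] [22,24]
{[1,3],[3,5]} hit by 3; {[4,6]} hit by 6; {[7,8]} hit by 8; {[10,11],[11,13],[10,16]} hit by 11; {[17,19]} hit by 19; {[22,24]} hit by 24.
Points: 3, 6, 8, 11, 19, 24 (6 total).

3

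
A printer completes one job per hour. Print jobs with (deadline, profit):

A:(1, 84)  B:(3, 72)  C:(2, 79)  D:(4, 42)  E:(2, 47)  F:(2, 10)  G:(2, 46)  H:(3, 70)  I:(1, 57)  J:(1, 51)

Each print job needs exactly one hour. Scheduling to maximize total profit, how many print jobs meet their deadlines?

4

Profit order: A=84 C=79 B=72 H=70 I=57 J=51 E=47 G=46 D=42 F=10
Assign: A→slot 1, C→slot 2, B→slot 3, H skipped, I skipped, J skipped, E skipped, G skipped, D→slot 4, F skipped.
Slots: [1:A] [2:C] [3:B] [4:D]
4 of 10 scheduled.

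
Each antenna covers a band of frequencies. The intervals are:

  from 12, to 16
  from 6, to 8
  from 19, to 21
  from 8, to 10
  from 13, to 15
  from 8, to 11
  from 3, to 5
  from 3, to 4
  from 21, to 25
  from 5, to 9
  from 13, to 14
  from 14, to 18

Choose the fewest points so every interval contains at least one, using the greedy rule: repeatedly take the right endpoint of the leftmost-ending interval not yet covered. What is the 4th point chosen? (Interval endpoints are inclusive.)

Sort by right endpoint; whenever an interval is uncovered, place a point at its right end.
Sorted: [3,4] [3,5] [6,8] [5,9] [8,10] [8,11] [13,14] [13,15] [12,16] [14,18] [19,21] [21,25]
{[3,4],[3,5]} hit by 4; {[6,8],[5,9],[8,10],[8,11]} hit by 8; {[13,14],[13,15],[12,16],[14,18]} hit by 14; {[19,21],[21,25]} hit by 21.
Points: 4, 8, 14, 21 (4 total).

21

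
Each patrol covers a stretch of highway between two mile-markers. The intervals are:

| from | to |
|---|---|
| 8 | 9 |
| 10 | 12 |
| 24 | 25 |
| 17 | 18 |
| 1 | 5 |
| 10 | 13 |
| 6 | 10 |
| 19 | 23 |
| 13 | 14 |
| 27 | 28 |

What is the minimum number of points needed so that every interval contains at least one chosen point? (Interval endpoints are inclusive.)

8

Process intervals by earliest right end; each time one isn't hit yet, stab at its right endpoint.
By right end: [1,5]  [8,9]  [6,10]  [10,12]  [10,13]  [13,14]  [17,18]  [19,23]  [24,25]  [27,28]
[1,5] uncovered → point at 5; [8,9] uncovered → point at 9; [10,12] uncovered → point at 12; [13,14] uncovered → point at 14; [17,18] uncovered → point at 18; [19,23] uncovered → point at 23; [24,25] uncovered → point at 25; [27,28] uncovered → point at 28.
Points: 5, 9, 12, 14, 18, 23, 25, 28 (8 total).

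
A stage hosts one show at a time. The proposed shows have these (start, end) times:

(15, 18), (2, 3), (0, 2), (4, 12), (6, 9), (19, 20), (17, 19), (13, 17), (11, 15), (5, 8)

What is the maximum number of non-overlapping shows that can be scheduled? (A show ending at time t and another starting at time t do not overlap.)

Order by finish time; keep every interval that doesn't clash with the previous kept one.
By end time: (0,2), (2,3), (5,8), (6,9), (4,12), (11,15), (13,17), (15,18), (17,19), (19,20).
Pick (0,2); next start ≥ 2 → (2,3); next start ≥ 3 → (5,8); next start ≥ 8 → (11,15); next start ≥ 15 → (15,18); next start ≥ 18 → (19,20).
Selected 6 shows.

6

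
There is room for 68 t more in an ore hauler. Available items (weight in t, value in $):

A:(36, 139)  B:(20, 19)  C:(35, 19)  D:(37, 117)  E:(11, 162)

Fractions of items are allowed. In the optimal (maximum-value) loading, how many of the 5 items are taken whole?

2

Order: E (162/11=14.73) > A (139/36=3.86) > D (117/37=3.16) > B (19/20=0.95) > C (19/35=0.54)
Fill: take E (11 @ 162) → take A (36 @ 139) → take 21/37 of D → 66.41; 68/68 used.
2 item(s) taken whole; one partial (take 21/37 of D).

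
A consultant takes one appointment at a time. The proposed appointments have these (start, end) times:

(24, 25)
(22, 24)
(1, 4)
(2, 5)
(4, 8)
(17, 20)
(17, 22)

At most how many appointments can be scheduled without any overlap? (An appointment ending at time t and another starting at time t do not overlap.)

By end time: (1,4), (2,5), (4,8), (17,20), (17,22), (22,24), (24,25).
Pick (1,4); next start ≥ 4 → (4,8); next start ≥ 8 → (17,20); next start ≥ 20 → (22,24); next start ≥ 24 → (24,25).
Selected 5 appointments.

5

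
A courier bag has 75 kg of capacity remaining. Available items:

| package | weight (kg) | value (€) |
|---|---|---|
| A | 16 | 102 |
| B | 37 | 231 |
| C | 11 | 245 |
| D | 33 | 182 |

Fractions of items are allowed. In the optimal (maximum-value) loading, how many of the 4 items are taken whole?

Greedy by value/weight ratio, highest first.
Order: C (245/11=22.27) > A (102/16=6.38) > B (231/37=6.24) > D (182/33=5.52)
Fill: take C (11 @ 245) → take A (16 @ 102) → take B (37 @ 231) → take 11/33 of D → 60.67; 75/75 used.
3 item(s) taken whole; one partial (take 11/33 of D).

3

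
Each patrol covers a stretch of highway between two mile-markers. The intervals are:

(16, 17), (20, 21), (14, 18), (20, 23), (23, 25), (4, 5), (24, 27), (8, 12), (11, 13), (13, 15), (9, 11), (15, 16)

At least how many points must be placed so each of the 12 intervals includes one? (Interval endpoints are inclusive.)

Process intervals by earliest right end; each time one isn't hit yet, stab at its right endpoint.
Sorted: [4,5] [9,11] [8,12] [11,13] [13,15] [15,16] [16,17] [14,18] [20,21] [20,23] [23,25] [24,27]
{[4,5]} hit by 5; {[9,11],[8,12],[11,13]} hit by 11; {[13,15],[15,16]} hit by 15; {[16,17],[14,18]} hit by 17; {[20,21],[20,23]} hit by 21; {[23,25],[24,27]} hit by 25.
Points: 5, 11, 15, 17, 21, 25 (6 total).

6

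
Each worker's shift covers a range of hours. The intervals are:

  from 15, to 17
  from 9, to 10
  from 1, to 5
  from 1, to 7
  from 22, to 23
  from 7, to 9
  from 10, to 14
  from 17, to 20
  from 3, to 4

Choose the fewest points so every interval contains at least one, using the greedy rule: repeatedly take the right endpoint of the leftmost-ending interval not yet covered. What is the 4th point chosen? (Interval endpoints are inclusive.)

17

Process intervals by earliest right end; each time one isn't hit yet, stab at its right endpoint.
Sorted: [3,4] [1,5] [1,7] [7,9] [9,10] [10,14] [15,17] [17,20] [22,23]
{[3,4],[1,5],[1,7]} hit by 4; {[7,9],[9,10]} hit by 9; {[10,14]} hit by 14; {[15,17],[17,20]} hit by 17; {[22,23]} hit by 23.
Points: 4, 9, 14, 17, 23 (5 total).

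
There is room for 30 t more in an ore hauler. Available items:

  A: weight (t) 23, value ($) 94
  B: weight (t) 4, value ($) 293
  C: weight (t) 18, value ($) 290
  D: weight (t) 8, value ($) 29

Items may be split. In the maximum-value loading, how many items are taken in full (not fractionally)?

2

Ratios (sorted): B 73.25, C 16.11, A 4.09, D 3.62
take B (4 @ 293); take C (18 @ 290); take 8/23 of A → 32.70. Capacity used 30/30.
2 item(s) taken whole; one partial (take 8/23 of A).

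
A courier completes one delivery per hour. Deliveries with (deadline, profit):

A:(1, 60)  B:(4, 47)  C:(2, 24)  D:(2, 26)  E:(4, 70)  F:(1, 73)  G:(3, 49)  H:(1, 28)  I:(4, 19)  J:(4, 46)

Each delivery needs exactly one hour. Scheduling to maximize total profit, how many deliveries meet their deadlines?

4

By profit: F(d1,73), E(d4,70), A(d1,60), G(d3,49), B(d4,47), J(d4,46), H(d1,28), D(d2,26), C(d2,24), I(d4,19)
F→slot 1; E→slot 4; A skipped; G→slot 3; B→slot 2; J skipped; H skipped; D skipped; C skipped; I skipped.
4 of 10 scheduled.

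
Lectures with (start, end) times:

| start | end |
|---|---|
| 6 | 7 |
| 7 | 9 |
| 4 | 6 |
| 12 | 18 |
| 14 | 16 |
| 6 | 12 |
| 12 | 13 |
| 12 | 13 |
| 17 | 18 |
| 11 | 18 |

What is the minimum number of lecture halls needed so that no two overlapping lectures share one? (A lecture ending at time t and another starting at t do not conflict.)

starts: [4, 6, 6, 7, 11, 12, 12, 12, 14, 17]
ends:   [6, 7, 9, 12, 13, 13, 16, 18, 18, 18]
s4→1 e6→0 s6→1 s6→2 e7→1 s7→2 e9→1 s11→2 e12→1 s12→2 s12→3 s12→4  — peak 4.

4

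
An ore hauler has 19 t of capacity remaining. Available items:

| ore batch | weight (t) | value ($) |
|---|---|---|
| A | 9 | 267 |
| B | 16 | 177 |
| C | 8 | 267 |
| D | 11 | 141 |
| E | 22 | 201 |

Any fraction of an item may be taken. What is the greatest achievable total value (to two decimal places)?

Ratios (sorted): C 33.38, A 29.67, D 12.82, B 11.06, E 9.14
take C (8 @ 267); take A (9 @ 267); take 2/11 of D → 25.64. Capacity used 19/19.
Total value = 559.64

559.64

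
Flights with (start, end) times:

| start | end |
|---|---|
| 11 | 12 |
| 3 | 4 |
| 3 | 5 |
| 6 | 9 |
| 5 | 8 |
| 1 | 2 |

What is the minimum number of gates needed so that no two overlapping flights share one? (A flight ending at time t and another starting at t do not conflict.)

Count concurrent intervals with a sweep; the peak is the room count.
Events (time:±→running): 1:+→1 2:-→0 3:+→1 3:+→2 … peak 2.

2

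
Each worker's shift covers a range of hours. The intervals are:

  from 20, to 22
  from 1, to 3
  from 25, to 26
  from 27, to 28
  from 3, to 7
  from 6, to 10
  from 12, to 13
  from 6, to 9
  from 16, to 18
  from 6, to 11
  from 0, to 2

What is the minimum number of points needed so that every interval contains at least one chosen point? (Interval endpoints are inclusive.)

Sort by right endpoint; whenever an interval is uncovered, place a point at its right end.
By right end: [0,2]  [1,3]  [3,7]  [6,9]  [6,10]  [6,11]  [12,13]  [16,18]  [20,22]  [25,26]  [27,28]
[0,2] uncovered → point at 2; [3,7] uncovered → point at 7; [12,13] uncovered → point at 13; [16,18] uncovered → point at 18; [20,22] uncovered → point at 22; [25,26] uncovered → point at 26; [27,28] uncovered → point at 28.
Points: 2, 7, 13, 18, 22, 26, 28 (7 total).

7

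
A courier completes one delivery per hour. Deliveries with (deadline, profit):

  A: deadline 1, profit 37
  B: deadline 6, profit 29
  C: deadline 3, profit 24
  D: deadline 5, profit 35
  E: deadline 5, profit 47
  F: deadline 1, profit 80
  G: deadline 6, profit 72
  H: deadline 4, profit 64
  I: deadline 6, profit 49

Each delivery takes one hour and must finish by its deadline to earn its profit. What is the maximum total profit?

347

By profit: F(d1,80), G(d6,72), H(d4,64), I(d6,49), E(d5,47), A(d1,37), D(d5,35), B(d6,29), C(d3,24)
F→slot 1; G→slot 6; H→slot 4; I→slot 5; E→slot 3; A skipped; D→slot 2; B skipped; C skipped.
Profit = 80 + 35 + 47 + 64 + 49 + 72 = 347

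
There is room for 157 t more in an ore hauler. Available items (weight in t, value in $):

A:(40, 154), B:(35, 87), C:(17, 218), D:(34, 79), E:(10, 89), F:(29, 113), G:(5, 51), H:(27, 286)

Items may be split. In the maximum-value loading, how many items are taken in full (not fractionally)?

6

Order: C (218/17=12.82) > H (286/27=10.59) > G (51/5=10.20) > E (89/10=8.90) > F (113/29=3.90) > A (154/40=3.85) > B (87/35=2.49) > D (79/34=2.32)
Fill: take C (17 @ 218) → take H (27 @ 286) → take G (5 @ 51) → take E (10 @ 89) → take F (29 @ 113) → take A (40 @ 154) → take 29/35 of B → 72.09; 157/157 used.
6 item(s) taken whole; one partial (take 29/35 of B).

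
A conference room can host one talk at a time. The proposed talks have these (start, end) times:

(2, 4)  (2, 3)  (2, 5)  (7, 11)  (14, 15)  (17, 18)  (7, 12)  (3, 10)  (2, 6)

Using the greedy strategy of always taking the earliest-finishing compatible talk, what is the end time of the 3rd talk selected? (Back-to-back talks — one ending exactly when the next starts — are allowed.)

Greedy by earliest finish: after sorting by end time, pick each interval compatible with the last pick.
Sorted by end: (2,3)  (2,4)  (2,5)  (2,6)  (3,10)  (7,11)  (7,12)  (14,15)  (17,18)
take (2,3); skip (2,6); take (3,10); skip (7,12); take (14,15); take (17,18).
Selected: (2,3) (3,10) (14,15) (17,18)

15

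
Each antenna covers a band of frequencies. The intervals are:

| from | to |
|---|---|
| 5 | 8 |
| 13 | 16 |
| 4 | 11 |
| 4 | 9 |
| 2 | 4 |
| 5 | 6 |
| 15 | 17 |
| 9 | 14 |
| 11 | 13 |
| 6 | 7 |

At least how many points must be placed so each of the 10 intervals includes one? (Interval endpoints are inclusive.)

4

Process intervals by earliest right end; each time one isn't hit yet, stab at its right endpoint.
By right end: [2,4]  [5,6]  [6,7]  [5,8]  [4,9]  [4,11]  [11,13]  [9,14]  [13,16]  [15,17]
[2,4] uncovered → point at 4; [5,6] uncovered → point at 6; [11,13] uncovered → point at 13; [15,17] uncovered → point at 17.
Points: 4, 6, 13, 17 (4 total).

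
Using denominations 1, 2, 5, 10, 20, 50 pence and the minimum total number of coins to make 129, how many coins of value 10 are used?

0

Use the largest denomination that fits, subtract, and repeat.
129 − 2×50→29 − 1×20→9 − 1×5→4 − 2×2→0
Count of 10: 0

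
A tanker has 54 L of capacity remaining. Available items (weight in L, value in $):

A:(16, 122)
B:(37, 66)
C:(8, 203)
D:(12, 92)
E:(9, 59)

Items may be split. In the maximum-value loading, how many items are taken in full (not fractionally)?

Greedy by value/weight ratio, highest first.
Ratios (sorted): C 25.38, D 7.67, A 7.62, E 6.56, B 1.78
take C (8 @ 203); take D (12 @ 92); take A (16 @ 122); take E (9 @ 59); take 9/37 of B → 16.05. Capacity used 54/54.
4 item(s) taken whole; one partial (take 9/37 of B).

4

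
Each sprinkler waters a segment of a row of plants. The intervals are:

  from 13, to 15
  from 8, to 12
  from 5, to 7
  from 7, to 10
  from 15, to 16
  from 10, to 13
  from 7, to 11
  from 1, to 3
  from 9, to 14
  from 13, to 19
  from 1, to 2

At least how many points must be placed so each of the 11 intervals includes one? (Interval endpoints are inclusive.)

Sorted: [1,2] [1,3] [5,7] [7,10] [7,11] [8,12] [10,13] [9,14] [13,15] [15,16] [13,19]
{[1,2],[1,3]} hit by 2; {[5,7],[7,10],[7,11]} hit by 7; {[8,12],[10,13],[9,14]} hit by 12; {[13,15],[15,16],[13,19]} hit by 15.
Points: 2, 7, 12, 15 (4 total).

4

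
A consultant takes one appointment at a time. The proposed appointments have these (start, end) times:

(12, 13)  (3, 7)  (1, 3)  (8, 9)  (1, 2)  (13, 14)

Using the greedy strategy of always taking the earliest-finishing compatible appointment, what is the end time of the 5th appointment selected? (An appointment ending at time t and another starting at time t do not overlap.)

By end time: (1,2), (1,3), (3,7), (8,9), (12,13), (13,14).
Pick (1,2); next start ≥ 2 → (3,7); next start ≥ 7 → (8,9); next start ≥ 9 → (12,13); next start ≥ 13 → (13,14).
Selected: (1,2) (3,7) (8,9) (12,13) (13,14)

14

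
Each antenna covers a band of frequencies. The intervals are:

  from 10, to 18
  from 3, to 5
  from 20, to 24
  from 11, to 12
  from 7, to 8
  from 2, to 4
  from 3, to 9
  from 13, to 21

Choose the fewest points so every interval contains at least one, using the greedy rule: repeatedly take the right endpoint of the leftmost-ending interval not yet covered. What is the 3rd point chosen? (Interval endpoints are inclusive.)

Process intervals by earliest right end; each time one isn't hit yet, stab at its right endpoint.
By right end: [2,4]  [3,5]  [7,8]  [3,9]  [11,12]  [10,18]  [13,21]  [20,24]
[2,4] uncovered → point at 4; [7,8] uncovered → point at 8; [11,12] uncovered → point at 12; [13,21] uncovered → point at 21.
Points: 4, 8, 12, 21 (4 total).

12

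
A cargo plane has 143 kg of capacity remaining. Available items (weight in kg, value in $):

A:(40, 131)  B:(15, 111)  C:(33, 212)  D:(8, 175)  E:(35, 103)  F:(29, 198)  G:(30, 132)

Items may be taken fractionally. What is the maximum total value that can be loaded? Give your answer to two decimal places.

Ratios (sorted): D 21.88, B 7.40, F 6.83, C 6.42, G 4.40, A 3.27, E 2.94
take D (8 @ 175); take B (15 @ 111); take F (29 @ 198); take C (33 @ 212); take G (30 @ 132); take 28/40 of A → 91.70. Capacity used 143/143.
Total value = 919.70

919.70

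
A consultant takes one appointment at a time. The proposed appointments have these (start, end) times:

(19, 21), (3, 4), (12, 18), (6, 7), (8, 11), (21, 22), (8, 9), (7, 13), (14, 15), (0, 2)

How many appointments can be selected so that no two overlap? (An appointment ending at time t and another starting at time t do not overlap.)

7

Sort by end time and greedily take each interval whose start is ≥ the last chosen end.
By end time: (0,2), (3,4), (6,7), (8,9), (8,11), (7,13), (14,15), (12,18), (19,21), (21,22).
Pick (0,2); next start ≥ 2 → (3,4); next start ≥ 4 → (6,7); next start ≥ 7 → (8,9); next start ≥ 9 → (14,15); next start ≥ 15 → (19,21); next start ≥ 21 → (21,22).
Selected 7 appointments.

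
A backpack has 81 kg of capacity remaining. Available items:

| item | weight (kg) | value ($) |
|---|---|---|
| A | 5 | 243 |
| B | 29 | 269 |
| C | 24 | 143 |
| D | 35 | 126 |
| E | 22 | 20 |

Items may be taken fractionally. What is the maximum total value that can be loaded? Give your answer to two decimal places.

Order: A (243/5=48.60) > B (269/29=9.28) > C (143/24=5.96) > D (126/35=3.60) > E (20/22=0.91)
Fill: take A (5 @ 243) → take B (29 @ 269) → take C (24 @ 143) → take 23/35 of D → 82.80; 81/81 used.
Total value = 737.80

737.80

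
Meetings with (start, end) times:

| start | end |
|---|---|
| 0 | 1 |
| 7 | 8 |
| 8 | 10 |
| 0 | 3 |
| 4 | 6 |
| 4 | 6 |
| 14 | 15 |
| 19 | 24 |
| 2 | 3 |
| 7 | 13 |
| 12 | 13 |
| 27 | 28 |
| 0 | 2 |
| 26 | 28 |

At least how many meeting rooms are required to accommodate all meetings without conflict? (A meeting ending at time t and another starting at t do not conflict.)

Count concurrent intervals with a sweep; the peak is the room count.
starts: [0, 0, 0, 2, 4, 4, 7, 7, 8, 12, 14, 19, 26, 27]
ends:   [1, 2, 3, 3, 6, 6, 8, 10, 13, 13, 15, 24, 28, 28]
s0→1 s0→2 s0→3  — peak 3.

3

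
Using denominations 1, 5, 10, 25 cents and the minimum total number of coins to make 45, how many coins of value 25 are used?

1

Use the largest denomination that fits, subtract, and repeat.
45 = 1×25 + 2×10
Count of 25: 1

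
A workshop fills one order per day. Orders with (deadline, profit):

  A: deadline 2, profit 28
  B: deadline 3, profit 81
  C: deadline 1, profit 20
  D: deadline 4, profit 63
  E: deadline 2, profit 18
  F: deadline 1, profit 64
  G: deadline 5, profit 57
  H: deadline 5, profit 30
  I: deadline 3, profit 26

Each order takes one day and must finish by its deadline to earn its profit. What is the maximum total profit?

295

Take jobs in profit order; each goes to the latest open slot no later than its deadline.
By profit: B(d3,81), F(d1,64), D(d4,63), G(d5,57), H(d5,30), A(d2,28), I(d3,26), C(d1,20), E(d2,18)
B→slot 3; F→slot 1; D→slot 4; G→slot 5; H→slot 2; A skipped; I skipped; C skipped; E skipped.
Profit = 64 + 30 + 81 + 63 + 57 = 295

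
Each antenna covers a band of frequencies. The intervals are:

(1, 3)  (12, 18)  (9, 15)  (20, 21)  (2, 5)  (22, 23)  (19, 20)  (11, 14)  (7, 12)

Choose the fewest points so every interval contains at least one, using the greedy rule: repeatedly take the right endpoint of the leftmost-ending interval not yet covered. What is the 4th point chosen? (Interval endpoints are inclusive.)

Sort by right endpoint; whenever an interval is uncovered, place a point at its right end.
By right end: [1,3]  [2,5]  [7,12]  [11,14]  [9,15]  [12,18]  [19,20]  [20,21]  [22,23]
[1,3] uncovered → point at 3; [7,12] uncovered → point at 12; [19,20] uncovered → point at 20; [22,23] uncovered → point at 23.
Points: 3, 12, 20, 23 (4 total).

23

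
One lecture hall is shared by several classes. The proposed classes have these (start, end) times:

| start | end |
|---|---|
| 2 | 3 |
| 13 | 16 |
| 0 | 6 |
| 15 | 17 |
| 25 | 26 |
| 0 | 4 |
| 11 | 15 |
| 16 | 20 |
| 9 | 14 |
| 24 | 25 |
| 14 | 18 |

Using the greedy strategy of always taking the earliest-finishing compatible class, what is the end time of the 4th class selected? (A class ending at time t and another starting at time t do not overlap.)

Sorted by end: (2,3)  (0,4)  (0,6)  (9,14)  (11,15)  (13,16)  (15,17)  (14,18)  (16,20)  (24,25)  (25,26)
take (2,3); skip (0,4); skip (0,6); take (9,14); take (15,17); skip (16,20); take (24,25); take (25,26).
Selected: (2,3) (9,14) (15,17) (24,25) (25,26)

25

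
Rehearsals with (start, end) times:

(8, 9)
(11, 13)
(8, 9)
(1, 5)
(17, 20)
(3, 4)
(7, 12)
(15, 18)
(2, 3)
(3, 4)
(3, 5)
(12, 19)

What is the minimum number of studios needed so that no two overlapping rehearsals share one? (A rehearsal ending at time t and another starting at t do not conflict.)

starts: [1, 2, 3, 3, 3, 7, 8, 8, 11, 12, 15, 17]
ends:   [3, 4, 4, 5, 5, 9, 9, 12, 13, 18, 19, 20]
s1→1 s2→2 e3→1 s3→2 s3→3 s3→4  — peak 4.

4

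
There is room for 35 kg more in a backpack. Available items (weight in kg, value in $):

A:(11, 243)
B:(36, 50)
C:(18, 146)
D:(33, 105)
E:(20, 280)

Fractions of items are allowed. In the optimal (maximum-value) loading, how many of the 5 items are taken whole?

Sort by value per unit weight and fill in that order.
Order: A (243/11=22.09) > E (280/20=14.00) > C (146/18=8.11) > D (105/33=3.18) > B (50/36=1.39)
Fill: take A (11 @ 243) → take E (20 @ 280) → take 4/18 of C → 32.44; 35/35 used.
2 item(s) taken whole; one partial (take 4/18 of C).

2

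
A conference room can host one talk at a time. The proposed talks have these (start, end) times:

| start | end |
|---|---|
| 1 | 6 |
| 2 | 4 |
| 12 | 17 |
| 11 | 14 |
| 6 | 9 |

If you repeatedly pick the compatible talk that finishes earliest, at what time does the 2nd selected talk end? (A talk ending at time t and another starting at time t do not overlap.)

Sort by end time and greedily take each interval whose start is ≥ the last chosen end.
By end time: (2,4), (1,6), (6,9), (11,14), (12,17).
Pick (2,4); next start ≥ 4 → (6,9); next start ≥ 9 → (11,14).
Selected: (2,4) (6,9) (11,14)

9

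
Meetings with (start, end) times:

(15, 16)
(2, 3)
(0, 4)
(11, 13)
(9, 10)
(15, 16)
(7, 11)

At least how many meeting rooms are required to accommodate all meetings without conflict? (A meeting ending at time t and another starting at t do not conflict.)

2

Count concurrent intervals with a sweep; the peak is the room count.
starts: [0, 2, 7, 9, 11, 15, 15]
ends:   [3, 4, 10, 11, 13, 16, 16]
s0→1 s2→2  — peak 2.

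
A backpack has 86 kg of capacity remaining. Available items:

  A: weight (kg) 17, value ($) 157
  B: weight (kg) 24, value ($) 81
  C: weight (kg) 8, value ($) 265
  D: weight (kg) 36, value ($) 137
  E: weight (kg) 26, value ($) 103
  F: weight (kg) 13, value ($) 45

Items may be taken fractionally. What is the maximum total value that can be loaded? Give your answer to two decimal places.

Order: C (265/8=33.12) > A (157/17=9.24) > E (103/26=3.96) > D (137/36=3.81) > F (45/13=3.46) > B (81/24=3.38)
Fill: take C (8 @ 265) → take A (17 @ 157) → take E (26 @ 103) → take 35/36 of D → 133.19; 86/86 used.
Total value = 658.19

658.19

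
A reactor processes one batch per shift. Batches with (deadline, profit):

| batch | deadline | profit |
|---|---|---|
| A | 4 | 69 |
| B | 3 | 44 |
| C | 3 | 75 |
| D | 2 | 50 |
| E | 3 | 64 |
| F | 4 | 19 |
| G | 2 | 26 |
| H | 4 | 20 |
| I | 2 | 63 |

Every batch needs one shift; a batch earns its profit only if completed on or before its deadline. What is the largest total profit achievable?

271

By profit: C(d3,75), A(d4,69), E(d3,64), I(d2,63), D(d2,50), B(d3,44), G(d2,26), H(d4,20), F(d4,19)
C→slot 3; A→slot 4; E→slot 2; I→slot 1; D skipped; B skipped; G skipped; H skipped; F skipped.
Profit = 63 + 64 + 75 + 69 = 271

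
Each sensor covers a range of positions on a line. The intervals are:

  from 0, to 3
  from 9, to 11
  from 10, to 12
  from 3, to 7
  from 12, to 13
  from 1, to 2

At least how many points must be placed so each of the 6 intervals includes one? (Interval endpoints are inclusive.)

4

Sort by right endpoint; whenever an interval is uncovered, place a point at its right end.
Sorted: [1,2] [0,3] [3,7] [9,11] [10,12] [12,13]
{[1,2],[0,3]} hit by 2; {[3,7]} hit by 7; {[9,11],[10,12]} hit by 11; {[12,13]} hit by 13.
Points: 2, 7, 11, 13 (4 total).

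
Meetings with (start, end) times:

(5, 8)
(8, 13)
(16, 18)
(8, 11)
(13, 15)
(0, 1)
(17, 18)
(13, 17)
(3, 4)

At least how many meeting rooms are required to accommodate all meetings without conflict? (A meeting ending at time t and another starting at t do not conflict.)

2

Events (time:±→running): 0:+→1 1:-→0 3:+→1 4:-→0 5:+→1 8:-→0 8:+→1 8:+→2 … peak 2.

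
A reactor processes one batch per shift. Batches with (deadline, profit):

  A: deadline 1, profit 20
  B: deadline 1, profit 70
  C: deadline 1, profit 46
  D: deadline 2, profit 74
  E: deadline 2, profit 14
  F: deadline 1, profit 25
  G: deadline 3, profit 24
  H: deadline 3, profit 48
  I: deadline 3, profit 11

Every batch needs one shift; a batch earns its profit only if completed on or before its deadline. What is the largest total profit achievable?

192

Sort by profit descending; place each in the latest free slot ≤ its deadline.
Profit order: D=74 B=70 H=48 C=46 F=25 G=24 A=20 E=14 I=11
Assign: D→slot 2, B→slot 1, H→slot 3, C skipped, F skipped, G skipped, A skipped, E skipped, I skipped.
Slots: [1:B] [2:D] [3:H]
Profit = 70 + 74 + 48 = 192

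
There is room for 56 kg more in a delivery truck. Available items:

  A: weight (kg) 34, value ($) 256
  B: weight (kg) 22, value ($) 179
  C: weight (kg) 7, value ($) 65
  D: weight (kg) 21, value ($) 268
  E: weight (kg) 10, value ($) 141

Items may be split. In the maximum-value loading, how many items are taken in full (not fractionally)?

3

Ratios (sorted): E 14.10, D 12.76, C 9.29, B 8.14, A 7.53
take E (10 @ 141); take D (21 @ 268); take C (7 @ 65); take 18/22 of B → 146.45. Capacity used 56/56.
3 item(s) taken whole; one partial (take 18/22 of B).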